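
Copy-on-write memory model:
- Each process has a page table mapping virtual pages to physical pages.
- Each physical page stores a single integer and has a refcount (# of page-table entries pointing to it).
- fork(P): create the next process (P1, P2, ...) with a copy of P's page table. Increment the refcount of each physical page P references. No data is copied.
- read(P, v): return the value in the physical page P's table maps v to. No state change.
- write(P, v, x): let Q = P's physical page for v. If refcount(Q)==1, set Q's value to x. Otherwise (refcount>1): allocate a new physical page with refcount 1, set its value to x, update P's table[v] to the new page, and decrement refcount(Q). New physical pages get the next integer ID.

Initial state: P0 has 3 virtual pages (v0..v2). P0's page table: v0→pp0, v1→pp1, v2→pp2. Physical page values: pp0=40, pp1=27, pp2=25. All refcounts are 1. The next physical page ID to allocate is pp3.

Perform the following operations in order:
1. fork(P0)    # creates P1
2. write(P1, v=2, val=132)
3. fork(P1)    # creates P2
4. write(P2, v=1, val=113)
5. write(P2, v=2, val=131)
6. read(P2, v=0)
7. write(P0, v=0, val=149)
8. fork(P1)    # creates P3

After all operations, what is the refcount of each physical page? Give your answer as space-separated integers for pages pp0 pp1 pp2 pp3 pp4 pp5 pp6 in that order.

Op 1: fork(P0) -> P1. 3 ppages; refcounts: pp0:2 pp1:2 pp2:2
Op 2: write(P1, v2, 132). refcount(pp2)=2>1 -> COPY to pp3. 4 ppages; refcounts: pp0:2 pp1:2 pp2:1 pp3:1
Op 3: fork(P1) -> P2. 4 ppages; refcounts: pp0:3 pp1:3 pp2:1 pp3:2
Op 4: write(P2, v1, 113). refcount(pp1)=3>1 -> COPY to pp4. 5 ppages; refcounts: pp0:3 pp1:2 pp2:1 pp3:2 pp4:1
Op 5: write(P2, v2, 131). refcount(pp3)=2>1 -> COPY to pp5. 6 ppages; refcounts: pp0:3 pp1:2 pp2:1 pp3:1 pp4:1 pp5:1
Op 6: read(P2, v0) -> 40. No state change.
Op 7: write(P0, v0, 149). refcount(pp0)=3>1 -> COPY to pp6. 7 ppages; refcounts: pp0:2 pp1:2 pp2:1 pp3:1 pp4:1 pp5:1 pp6:1
Op 8: fork(P1) -> P3. 7 ppages; refcounts: pp0:3 pp1:3 pp2:1 pp3:2 pp4:1 pp5:1 pp6:1

Answer: 3 3 1 2 1 1 1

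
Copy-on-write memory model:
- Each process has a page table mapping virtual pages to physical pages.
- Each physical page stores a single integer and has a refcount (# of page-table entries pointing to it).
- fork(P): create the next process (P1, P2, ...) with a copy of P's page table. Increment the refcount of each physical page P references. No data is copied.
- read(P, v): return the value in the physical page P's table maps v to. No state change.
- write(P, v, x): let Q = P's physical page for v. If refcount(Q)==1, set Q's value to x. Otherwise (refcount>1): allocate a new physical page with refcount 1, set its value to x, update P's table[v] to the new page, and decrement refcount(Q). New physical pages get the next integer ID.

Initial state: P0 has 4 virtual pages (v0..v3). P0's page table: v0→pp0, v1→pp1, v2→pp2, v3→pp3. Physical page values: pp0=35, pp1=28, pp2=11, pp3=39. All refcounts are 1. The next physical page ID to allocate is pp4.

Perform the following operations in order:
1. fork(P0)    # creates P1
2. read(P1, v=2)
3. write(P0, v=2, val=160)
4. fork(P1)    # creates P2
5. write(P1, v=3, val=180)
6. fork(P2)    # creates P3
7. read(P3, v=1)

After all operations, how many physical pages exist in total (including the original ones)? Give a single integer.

Op 1: fork(P0) -> P1. 4 ppages; refcounts: pp0:2 pp1:2 pp2:2 pp3:2
Op 2: read(P1, v2) -> 11. No state change.
Op 3: write(P0, v2, 160). refcount(pp2)=2>1 -> COPY to pp4. 5 ppages; refcounts: pp0:2 pp1:2 pp2:1 pp3:2 pp4:1
Op 4: fork(P1) -> P2. 5 ppages; refcounts: pp0:3 pp1:3 pp2:2 pp3:3 pp4:1
Op 5: write(P1, v3, 180). refcount(pp3)=3>1 -> COPY to pp5. 6 ppages; refcounts: pp0:3 pp1:3 pp2:2 pp3:2 pp4:1 pp5:1
Op 6: fork(P2) -> P3. 6 ppages; refcounts: pp0:4 pp1:4 pp2:3 pp3:3 pp4:1 pp5:1
Op 7: read(P3, v1) -> 28. No state change.

Answer: 6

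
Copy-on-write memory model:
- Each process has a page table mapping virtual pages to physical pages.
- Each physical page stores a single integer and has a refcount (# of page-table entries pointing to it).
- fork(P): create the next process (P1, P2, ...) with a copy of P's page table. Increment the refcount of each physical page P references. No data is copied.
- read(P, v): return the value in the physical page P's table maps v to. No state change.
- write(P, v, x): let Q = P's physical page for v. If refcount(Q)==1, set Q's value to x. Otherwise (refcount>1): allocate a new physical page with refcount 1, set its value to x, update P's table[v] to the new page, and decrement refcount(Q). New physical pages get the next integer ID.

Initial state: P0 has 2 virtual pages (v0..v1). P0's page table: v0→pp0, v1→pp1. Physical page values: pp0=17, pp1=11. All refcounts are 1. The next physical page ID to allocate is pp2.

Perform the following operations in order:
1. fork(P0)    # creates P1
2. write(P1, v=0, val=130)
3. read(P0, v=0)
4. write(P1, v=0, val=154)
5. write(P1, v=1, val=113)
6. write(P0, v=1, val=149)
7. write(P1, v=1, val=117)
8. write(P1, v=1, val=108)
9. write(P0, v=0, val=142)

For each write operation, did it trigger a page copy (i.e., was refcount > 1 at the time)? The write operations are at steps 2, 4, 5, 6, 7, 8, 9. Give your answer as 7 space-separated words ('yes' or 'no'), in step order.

Op 1: fork(P0) -> P1. 2 ppages; refcounts: pp0:2 pp1:2
Op 2: write(P1, v0, 130). refcount(pp0)=2>1 -> COPY to pp2. 3 ppages; refcounts: pp0:1 pp1:2 pp2:1
Op 3: read(P0, v0) -> 17. No state change.
Op 4: write(P1, v0, 154). refcount(pp2)=1 -> write in place. 3 ppages; refcounts: pp0:1 pp1:2 pp2:1
Op 5: write(P1, v1, 113). refcount(pp1)=2>1 -> COPY to pp3. 4 ppages; refcounts: pp0:1 pp1:1 pp2:1 pp3:1
Op 6: write(P0, v1, 149). refcount(pp1)=1 -> write in place. 4 ppages; refcounts: pp0:1 pp1:1 pp2:1 pp3:1
Op 7: write(P1, v1, 117). refcount(pp3)=1 -> write in place. 4 ppages; refcounts: pp0:1 pp1:1 pp2:1 pp3:1
Op 8: write(P1, v1, 108). refcount(pp3)=1 -> write in place. 4 ppages; refcounts: pp0:1 pp1:1 pp2:1 pp3:1
Op 9: write(P0, v0, 142). refcount(pp0)=1 -> write in place. 4 ppages; refcounts: pp0:1 pp1:1 pp2:1 pp3:1

yes no yes no no no no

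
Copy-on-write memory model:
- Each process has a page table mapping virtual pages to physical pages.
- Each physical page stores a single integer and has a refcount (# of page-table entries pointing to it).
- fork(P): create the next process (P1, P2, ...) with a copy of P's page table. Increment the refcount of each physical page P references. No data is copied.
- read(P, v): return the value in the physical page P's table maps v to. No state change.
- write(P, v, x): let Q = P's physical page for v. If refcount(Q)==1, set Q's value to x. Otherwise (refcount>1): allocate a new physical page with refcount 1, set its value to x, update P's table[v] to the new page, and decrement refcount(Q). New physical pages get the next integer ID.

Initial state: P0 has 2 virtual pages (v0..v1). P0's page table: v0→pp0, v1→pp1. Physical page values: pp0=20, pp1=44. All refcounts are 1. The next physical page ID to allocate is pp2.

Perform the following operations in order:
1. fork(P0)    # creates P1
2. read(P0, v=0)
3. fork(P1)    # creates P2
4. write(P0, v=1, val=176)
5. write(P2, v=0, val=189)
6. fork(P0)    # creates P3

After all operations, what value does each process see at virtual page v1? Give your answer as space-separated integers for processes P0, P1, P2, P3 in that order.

Op 1: fork(P0) -> P1. 2 ppages; refcounts: pp0:2 pp1:2
Op 2: read(P0, v0) -> 20. No state change.
Op 3: fork(P1) -> P2. 2 ppages; refcounts: pp0:3 pp1:3
Op 4: write(P0, v1, 176). refcount(pp1)=3>1 -> COPY to pp2. 3 ppages; refcounts: pp0:3 pp1:2 pp2:1
Op 5: write(P2, v0, 189). refcount(pp0)=3>1 -> COPY to pp3. 4 ppages; refcounts: pp0:2 pp1:2 pp2:1 pp3:1
Op 6: fork(P0) -> P3. 4 ppages; refcounts: pp0:3 pp1:2 pp2:2 pp3:1
P0: v1 -> pp2 = 176
P1: v1 -> pp1 = 44
P2: v1 -> pp1 = 44
P3: v1 -> pp2 = 176

Answer: 176 44 44 176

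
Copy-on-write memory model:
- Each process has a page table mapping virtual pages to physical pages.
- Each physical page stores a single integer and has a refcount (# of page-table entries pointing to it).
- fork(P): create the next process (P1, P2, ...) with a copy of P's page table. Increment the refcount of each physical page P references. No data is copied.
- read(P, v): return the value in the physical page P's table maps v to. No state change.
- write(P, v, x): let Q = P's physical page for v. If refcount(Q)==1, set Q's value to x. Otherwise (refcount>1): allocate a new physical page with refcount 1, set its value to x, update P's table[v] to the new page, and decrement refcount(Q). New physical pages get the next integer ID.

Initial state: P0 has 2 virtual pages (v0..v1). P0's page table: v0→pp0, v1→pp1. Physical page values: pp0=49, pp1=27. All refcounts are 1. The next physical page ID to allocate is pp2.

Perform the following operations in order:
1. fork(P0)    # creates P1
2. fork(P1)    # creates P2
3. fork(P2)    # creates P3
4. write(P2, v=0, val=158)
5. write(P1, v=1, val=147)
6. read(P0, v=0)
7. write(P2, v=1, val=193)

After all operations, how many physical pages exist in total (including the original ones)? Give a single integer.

Op 1: fork(P0) -> P1. 2 ppages; refcounts: pp0:2 pp1:2
Op 2: fork(P1) -> P2. 2 ppages; refcounts: pp0:3 pp1:3
Op 3: fork(P2) -> P3. 2 ppages; refcounts: pp0:4 pp1:4
Op 4: write(P2, v0, 158). refcount(pp0)=4>1 -> COPY to pp2. 3 ppages; refcounts: pp0:3 pp1:4 pp2:1
Op 5: write(P1, v1, 147). refcount(pp1)=4>1 -> COPY to pp3. 4 ppages; refcounts: pp0:3 pp1:3 pp2:1 pp3:1
Op 6: read(P0, v0) -> 49. No state change.
Op 7: write(P2, v1, 193). refcount(pp1)=3>1 -> COPY to pp4. 5 ppages; refcounts: pp0:3 pp1:2 pp2:1 pp3:1 pp4:1

Answer: 5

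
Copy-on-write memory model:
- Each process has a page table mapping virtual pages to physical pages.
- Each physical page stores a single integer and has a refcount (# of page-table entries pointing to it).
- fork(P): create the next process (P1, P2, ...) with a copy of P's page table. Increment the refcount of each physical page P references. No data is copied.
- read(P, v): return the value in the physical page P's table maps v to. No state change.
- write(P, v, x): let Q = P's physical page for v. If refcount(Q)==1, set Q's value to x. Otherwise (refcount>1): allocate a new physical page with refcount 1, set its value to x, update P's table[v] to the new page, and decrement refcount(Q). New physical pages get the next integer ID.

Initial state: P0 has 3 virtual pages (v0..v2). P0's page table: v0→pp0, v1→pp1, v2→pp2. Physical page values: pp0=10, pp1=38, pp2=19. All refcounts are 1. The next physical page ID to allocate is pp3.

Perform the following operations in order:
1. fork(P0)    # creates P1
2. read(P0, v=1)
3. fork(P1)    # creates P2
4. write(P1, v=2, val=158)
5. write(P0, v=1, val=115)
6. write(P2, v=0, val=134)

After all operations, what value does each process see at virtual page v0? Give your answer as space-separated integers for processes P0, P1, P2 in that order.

Op 1: fork(P0) -> P1. 3 ppages; refcounts: pp0:2 pp1:2 pp2:2
Op 2: read(P0, v1) -> 38. No state change.
Op 3: fork(P1) -> P2. 3 ppages; refcounts: pp0:3 pp1:3 pp2:3
Op 4: write(P1, v2, 158). refcount(pp2)=3>1 -> COPY to pp3. 4 ppages; refcounts: pp0:3 pp1:3 pp2:2 pp3:1
Op 5: write(P0, v1, 115). refcount(pp1)=3>1 -> COPY to pp4. 5 ppages; refcounts: pp0:3 pp1:2 pp2:2 pp3:1 pp4:1
Op 6: write(P2, v0, 134). refcount(pp0)=3>1 -> COPY to pp5. 6 ppages; refcounts: pp0:2 pp1:2 pp2:2 pp3:1 pp4:1 pp5:1
P0: v0 -> pp0 = 10
P1: v0 -> pp0 = 10
P2: v0 -> pp5 = 134

Answer: 10 10 134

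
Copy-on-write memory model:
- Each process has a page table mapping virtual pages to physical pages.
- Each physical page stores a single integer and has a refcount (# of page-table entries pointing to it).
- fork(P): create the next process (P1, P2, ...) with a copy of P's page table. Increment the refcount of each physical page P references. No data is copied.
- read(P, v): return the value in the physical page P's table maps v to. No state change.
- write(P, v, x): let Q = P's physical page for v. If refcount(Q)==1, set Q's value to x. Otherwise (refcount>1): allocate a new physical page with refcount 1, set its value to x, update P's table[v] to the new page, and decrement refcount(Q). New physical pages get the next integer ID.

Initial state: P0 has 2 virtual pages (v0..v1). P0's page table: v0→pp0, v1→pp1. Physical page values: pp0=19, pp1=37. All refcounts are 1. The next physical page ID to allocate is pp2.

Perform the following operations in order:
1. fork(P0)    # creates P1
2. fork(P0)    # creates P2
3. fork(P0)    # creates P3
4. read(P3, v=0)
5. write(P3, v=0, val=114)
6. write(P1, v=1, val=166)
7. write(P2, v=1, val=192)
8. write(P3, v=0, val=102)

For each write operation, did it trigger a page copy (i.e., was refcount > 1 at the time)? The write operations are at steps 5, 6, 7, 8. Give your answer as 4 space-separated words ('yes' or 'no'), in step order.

Op 1: fork(P0) -> P1. 2 ppages; refcounts: pp0:2 pp1:2
Op 2: fork(P0) -> P2. 2 ppages; refcounts: pp0:3 pp1:3
Op 3: fork(P0) -> P3. 2 ppages; refcounts: pp0:4 pp1:4
Op 4: read(P3, v0) -> 19. No state change.
Op 5: write(P3, v0, 114). refcount(pp0)=4>1 -> COPY to pp2. 3 ppages; refcounts: pp0:3 pp1:4 pp2:1
Op 6: write(P1, v1, 166). refcount(pp1)=4>1 -> COPY to pp3. 4 ppages; refcounts: pp0:3 pp1:3 pp2:1 pp3:1
Op 7: write(P2, v1, 192). refcount(pp1)=3>1 -> COPY to pp4. 5 ppages; refcounts: pp0:3 pp1:2 pp2:1 pp3:1 pp4:1
Op 8: write(P3, v0, 102). refcount(pp2)=1 -> write in place. 5 ppages; refcounts: pp0:3 pp1:2 pp2:1 pp3:1 pp4:1

yes yes yes no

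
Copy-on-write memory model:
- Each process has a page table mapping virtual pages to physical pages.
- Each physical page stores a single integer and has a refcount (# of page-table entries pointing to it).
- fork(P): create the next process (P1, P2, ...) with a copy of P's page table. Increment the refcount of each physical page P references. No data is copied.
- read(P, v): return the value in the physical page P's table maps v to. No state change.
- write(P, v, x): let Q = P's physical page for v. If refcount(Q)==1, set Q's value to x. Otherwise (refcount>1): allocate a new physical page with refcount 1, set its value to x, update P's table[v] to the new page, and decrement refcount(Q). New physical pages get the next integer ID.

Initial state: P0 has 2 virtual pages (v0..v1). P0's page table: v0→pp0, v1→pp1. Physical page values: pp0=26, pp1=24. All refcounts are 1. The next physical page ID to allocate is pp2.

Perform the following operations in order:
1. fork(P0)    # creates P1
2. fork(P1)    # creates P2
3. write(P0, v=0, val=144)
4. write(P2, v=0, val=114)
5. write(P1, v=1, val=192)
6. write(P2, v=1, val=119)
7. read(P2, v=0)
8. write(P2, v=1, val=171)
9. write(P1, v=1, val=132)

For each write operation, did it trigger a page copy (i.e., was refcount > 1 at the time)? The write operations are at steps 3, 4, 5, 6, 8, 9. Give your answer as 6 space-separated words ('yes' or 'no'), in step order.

Op 1: fork(P0) -> P1. 2 ppages; refcounts: pp0:2 pp1:2
Op 2: fork(P1) -> P2. 2 ppages; refcounts: pp0:3 pp1:3
Op 3: write(P0, v0, 144). refcount(pp0)=3>1 -> COPY to pp2. 3 ppages; refcounts: pp0:2 pp1:3 pp2:1
Op 4: write(P2, v0, 114). refcount(pp0)=2>1 -> COPY to pp3. 4 ppages; refcounts: pp0:1 pp1:3 pp2:1 pp3:1
Op 5: write(P1, v1, 192). refcount(pp1)=3>1 -> COPY to pp4. 5 ppages; refcounts: pp0:1 pp1:2 pp2:1 pp3:1 pp4:1
Op 6: write(P2, v1, 119). refcount(pp1)=2>1 -> COPY to pp5. 6 ppages; refcounts: pp0:1 pp1:1 pp2:1 pp3:1 pp4:1 pp5:1
Op 7: read(P2, v0) -> 114. No state change.
Op 8: write(P2, v1, 171). refcount(pp5)=1 -> write in place. 6 ppages; refcounts: pp0:1 pp1:1 pp2:1 pp3:1 pp4:1 pp5:1
Op 9: write(P1, v1, 132). refcount(pp4)=1 -> write in place. 6 ppages; refcounts: pp0:1 pp1:1 pp2:1 pp3:1 pp4:1 pp5:1

yes yes yes yes no no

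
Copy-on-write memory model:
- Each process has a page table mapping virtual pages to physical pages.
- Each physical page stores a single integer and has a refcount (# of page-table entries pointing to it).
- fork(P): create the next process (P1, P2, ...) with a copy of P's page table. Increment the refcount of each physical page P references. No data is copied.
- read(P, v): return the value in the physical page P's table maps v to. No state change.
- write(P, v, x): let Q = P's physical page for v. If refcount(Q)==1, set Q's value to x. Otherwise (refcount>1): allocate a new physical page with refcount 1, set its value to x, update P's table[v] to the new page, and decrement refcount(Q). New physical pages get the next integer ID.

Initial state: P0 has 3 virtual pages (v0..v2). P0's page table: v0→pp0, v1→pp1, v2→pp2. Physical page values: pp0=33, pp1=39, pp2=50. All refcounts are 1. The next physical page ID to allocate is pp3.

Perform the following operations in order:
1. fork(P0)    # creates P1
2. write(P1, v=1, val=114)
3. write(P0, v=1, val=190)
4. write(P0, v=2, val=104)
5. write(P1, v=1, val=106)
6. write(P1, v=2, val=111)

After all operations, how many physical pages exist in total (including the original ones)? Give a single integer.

Answer: 5

Derivation:
Op 1: fork(P0) -> P1. 3 ppages; refcounts: pp0:2 pp1:2 pp2:2
Op 2: write(P1, v1, 114). refcount(pp1)=2>1 -> COPY to pp3. 4 ppages; refcounts: pp0:2 pp1:1 pp2:2 pp3:1
Op 3: write(P0, v1, 190). refcount(pp1)=1 -> write in place. 4 ppages; refcounts: pp0:2 pp1:1 pp2:2 pp3:1
Op 4: write(P0, v2, 104). refcount(pp2)=2>1 -> COPY to pp4. 5 ppages; refcounts: pp0:2 pp1:1 pp2:1 pp3:1 pp4:1
Op 5: write(P1, v1, 106). refcount(pp3)=1 -> write in place. 5 ppages; refcounts: pp0:2 pp1:1 pp2:1 pp3:1 pp4:1
Op 6: write(P1, v2, 111). refcount(pp2)=1 -> write in place. 5 ppages; refcounts: pp0:2 pp1:1 pp2:1 pp3:1 pp4:1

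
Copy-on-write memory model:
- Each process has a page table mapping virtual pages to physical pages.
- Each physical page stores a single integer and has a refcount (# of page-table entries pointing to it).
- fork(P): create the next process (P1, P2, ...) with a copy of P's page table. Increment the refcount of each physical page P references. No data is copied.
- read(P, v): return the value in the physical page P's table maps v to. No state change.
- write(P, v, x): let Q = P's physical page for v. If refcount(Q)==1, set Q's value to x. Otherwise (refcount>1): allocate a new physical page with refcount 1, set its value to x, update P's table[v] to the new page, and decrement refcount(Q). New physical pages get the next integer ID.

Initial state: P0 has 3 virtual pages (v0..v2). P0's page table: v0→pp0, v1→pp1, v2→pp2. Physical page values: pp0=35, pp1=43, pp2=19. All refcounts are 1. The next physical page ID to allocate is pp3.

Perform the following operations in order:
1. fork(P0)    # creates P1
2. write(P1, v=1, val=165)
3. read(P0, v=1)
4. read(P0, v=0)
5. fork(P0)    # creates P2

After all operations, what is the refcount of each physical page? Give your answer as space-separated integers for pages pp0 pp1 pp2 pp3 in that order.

Op 1: fork(P0) -> P1. 3 ppages; refcounts: pp0:2 pp1:2 pp2:2
Op 2: write(P1, v1, 165). refcount(pp1)=2>1 -> COPY to pp3. 4 ppages; refcounts: pp0:2 pp1:1 pp2:2 pp3:1
Op 3: read(P0, v1) -> 43. No state change.
Op 4: read(P0, v0) -> 35. No state change.
Op 5: fork(P0) -> P2. 4 ppages; refcounts: pp0:3 pp1:2 pp2:3 pp3:1

Answer: 3 2 3 1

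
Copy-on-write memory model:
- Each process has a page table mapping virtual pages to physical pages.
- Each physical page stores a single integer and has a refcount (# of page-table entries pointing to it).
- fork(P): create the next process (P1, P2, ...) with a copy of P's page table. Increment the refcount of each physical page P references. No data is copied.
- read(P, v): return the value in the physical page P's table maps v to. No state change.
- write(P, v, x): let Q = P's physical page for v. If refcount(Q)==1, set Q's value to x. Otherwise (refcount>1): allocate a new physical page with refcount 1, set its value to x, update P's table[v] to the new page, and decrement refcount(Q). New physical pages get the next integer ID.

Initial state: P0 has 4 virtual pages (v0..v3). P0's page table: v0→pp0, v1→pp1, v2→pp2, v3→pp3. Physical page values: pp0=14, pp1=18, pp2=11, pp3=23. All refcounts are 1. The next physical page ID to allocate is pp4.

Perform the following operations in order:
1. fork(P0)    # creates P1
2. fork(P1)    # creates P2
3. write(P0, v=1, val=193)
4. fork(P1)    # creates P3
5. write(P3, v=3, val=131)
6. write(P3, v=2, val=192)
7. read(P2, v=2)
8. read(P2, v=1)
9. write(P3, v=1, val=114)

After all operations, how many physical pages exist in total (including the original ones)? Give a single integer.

Answer: 8

Derivation:
Op 1: fork(P0) -> P1. 4 ppages; refcounts: pp0:2 pp1:2 pp2:2 pp3:2
Op 2: fork(P1) -> P2. 4 ppages; refcounts: pp0:3 pp1:3 pp2:3 pp3:3
Op 3: write(P0, v1, 193). refcount(pp1)=3>1 -> COPY to pp4. 5 ppages; refcounts: pp0:3 pp1:2 pp2:3 pp3:3 pp4:1
Op 4: fork(P1) -> P3. 5 ppages; refcounts: pp0:4 pp1:3 pp2:4 pp3:4 pp4:1
Op 5: write(P3, v3, 131). refcount(pp3)=4>1 -> COPY to pp5. 6 ppages; refcounts: pp0:4 pp1:3 pp2:4 pp3:3 pp4:1 pp5:1
Op 6: write(P3, v2, 192). refcount(pp2)=4>1 -> COPY to pp6. 7 ppages; refcounts: pp0:4 pp1:3 pp2:3 pp3:3 pp4:1 pp5:1 pp6:1
Op 7: read(P2, v2) -> 11. No state change.
Op 8: read(P2, v1) -> 18. No state change.
Op 9: write(P3, v1, 114). refcount(pp1)=3>1 -> COPY to pp7. 8 ppages; refcounts: pp0:4 pp1:2 pp2:3 pp3:3 pp4:1 pp5:1 pp6:1 pp7:1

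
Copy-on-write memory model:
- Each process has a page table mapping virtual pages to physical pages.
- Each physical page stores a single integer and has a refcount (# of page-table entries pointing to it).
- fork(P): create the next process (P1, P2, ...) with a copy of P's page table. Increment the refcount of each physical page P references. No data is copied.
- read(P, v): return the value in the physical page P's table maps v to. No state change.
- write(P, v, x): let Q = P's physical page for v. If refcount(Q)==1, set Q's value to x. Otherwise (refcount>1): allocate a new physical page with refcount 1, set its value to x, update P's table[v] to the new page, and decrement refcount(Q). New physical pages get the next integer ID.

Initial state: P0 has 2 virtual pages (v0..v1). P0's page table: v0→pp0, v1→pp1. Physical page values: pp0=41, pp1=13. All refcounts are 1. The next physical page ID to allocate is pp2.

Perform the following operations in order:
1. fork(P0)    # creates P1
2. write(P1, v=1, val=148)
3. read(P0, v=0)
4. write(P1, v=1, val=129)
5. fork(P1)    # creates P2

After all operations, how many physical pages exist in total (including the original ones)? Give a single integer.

Op 1: fork(P0) -> P1. 2 ppages; refcounts: pp0:2 pp1:2
Op 2: write(P1, v1, 148). refcount(pp1)=2>1 -> COPY to pp2. 3 ppages; refcounts: pp0:2 pp1:1 pp2:1
Op 3: read(P0, v0) -> 41. No state change.
Op 4: write(P1, v1, 129). refcount(pp2)=1 -> write in place. 3 ppages; refcounts: pp0:2 pp1:1 pp2:1
Op 5: fork(P1) -> P2. 3 ppages; refcounts: pp0:3 pp1:1 pp2:2

Answer: 3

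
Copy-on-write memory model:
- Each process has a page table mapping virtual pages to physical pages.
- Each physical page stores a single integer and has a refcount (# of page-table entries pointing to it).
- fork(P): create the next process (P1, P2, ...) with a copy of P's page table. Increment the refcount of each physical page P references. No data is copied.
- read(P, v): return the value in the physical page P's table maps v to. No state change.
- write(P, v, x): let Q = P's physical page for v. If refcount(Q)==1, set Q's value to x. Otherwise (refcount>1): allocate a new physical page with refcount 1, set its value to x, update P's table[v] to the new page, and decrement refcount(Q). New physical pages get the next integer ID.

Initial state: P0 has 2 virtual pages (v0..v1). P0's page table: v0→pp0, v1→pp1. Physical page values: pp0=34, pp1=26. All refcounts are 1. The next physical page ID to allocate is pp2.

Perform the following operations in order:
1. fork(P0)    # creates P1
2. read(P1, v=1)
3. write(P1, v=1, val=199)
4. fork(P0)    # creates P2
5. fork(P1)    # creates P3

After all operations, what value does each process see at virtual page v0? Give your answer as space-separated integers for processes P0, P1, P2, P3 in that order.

Answer: 34 34 34 34

Derivation:
Op 1: fork(P0) -> P1. 2 ppages; refcounts: pp0:2 pp1:2
Op 2: read(P1, v1) -> 26. No state change.
Op 3: write(P1, v1, 199). refcount(pp1)=2>1 -> COPY to pp2. 3 ppages; refcounts: pp0:2 pp1:1 pp2:1
Op 4: fork(P0) -> P2. 3 ppages; refcounts: pp0:3 pp1:2 pp2:1
Op 5: fork(P1) -> P3. 3 ppages; refcounts: pp0:4 pp1:2 pp2:2
P0: v0 -> pp0 = 34
P1: v0 -> pp0 = 34
P2: v0 -> pp0 = 34
P3: v0 -> pp0 = 34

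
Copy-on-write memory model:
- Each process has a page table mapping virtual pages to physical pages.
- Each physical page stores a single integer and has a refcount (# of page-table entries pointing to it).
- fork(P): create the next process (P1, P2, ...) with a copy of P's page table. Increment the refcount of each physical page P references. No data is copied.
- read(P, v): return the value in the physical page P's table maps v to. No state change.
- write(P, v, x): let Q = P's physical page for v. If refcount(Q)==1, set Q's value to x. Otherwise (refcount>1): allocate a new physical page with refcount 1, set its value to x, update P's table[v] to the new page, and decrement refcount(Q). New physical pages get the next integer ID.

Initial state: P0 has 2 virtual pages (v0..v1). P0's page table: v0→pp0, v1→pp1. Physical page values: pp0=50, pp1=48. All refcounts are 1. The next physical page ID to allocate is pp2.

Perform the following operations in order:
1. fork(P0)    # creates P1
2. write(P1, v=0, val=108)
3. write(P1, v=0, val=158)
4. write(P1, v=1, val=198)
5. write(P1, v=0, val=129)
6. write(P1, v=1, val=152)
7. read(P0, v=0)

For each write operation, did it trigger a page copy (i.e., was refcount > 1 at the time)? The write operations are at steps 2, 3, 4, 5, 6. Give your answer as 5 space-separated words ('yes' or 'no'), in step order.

Op 1: fork(P0) -> P1. 2 ppages; refcounts: pp0:2 pp1:2
Op 2: write(P1, v0, 108). refcount(pp0)=2>1 -> COPY to pp2. 3 ppages; refcounts: pp0:1 pp1:2 pp2:1
Op 3: write(P1, v0, 158). refcount(pp2)=1 -> write in place. 3 ppages; refcounts: pp0:1 pp1:2 pp2:1
Op 4: write(P1, v1, 198). refcount(pp1)=2>1 -> COPY to pp3. 4 ppages; refcounts: pp0:1 pp1:1 pp2:1 pp3:1
Op 5: write(P1, v0, 129). refcount(pp2)=1 -> write in place. 4 ppages; refcounts: pp0:1 pp1:1 pp2:1 pp3:1
Op 6: write(P1, v1, 152). refcount(pp3)=1 -> write in place. 4 ppages; refcounts: pp0:1 pp1:1 pp2:1 pp3:1
Op 7: read(P0, v0) -> 50. No state change.

yes no yes no no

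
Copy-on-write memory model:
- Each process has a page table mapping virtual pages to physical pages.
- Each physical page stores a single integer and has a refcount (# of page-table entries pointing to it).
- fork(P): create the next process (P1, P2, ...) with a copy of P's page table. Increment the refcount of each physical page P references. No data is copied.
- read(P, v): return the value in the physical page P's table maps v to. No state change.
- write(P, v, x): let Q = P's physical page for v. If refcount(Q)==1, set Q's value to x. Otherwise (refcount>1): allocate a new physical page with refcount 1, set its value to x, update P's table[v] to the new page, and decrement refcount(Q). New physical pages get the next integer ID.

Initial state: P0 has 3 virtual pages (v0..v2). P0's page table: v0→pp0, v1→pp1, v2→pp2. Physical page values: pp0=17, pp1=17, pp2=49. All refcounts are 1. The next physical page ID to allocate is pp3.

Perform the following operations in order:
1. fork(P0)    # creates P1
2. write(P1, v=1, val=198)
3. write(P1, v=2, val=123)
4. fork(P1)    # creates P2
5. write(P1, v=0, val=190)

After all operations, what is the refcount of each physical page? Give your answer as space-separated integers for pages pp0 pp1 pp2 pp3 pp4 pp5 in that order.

Answer: 2 1 1 2 2 1

Derivation:
Op 1: fork(P0) -> P1. 3 ppages; refcounts: pp0:2 pp1:2 pp2:2
Op 2: write(P1, v1, 198). refcount(pp1)=2>1 -> COPY to pp3. 4 ppages; refcounts: pp0:2 pp1:1 pp2:2 pp3:1
Op 3: write(P1, v2, 123). refcount(pp2)=2>1 -> COPY to pp4. 5 ppages; refcounts: pp0:2 pp1:1 pp2:1 pp3:1 pp4:1
Op 4: fork(P1) -> P2. 5 ppages; refcounts: pp0:3 pp1:1 pp2:1 pp3:2 pp4:2
Op 5: write(P1, v0, 190). refcount(pp0)=3>1 -> COPY to pp5. 6 ppages; refcounts: pp0:2 pp1:1 pp2:1 pp3:2 pp4:2 pp5:1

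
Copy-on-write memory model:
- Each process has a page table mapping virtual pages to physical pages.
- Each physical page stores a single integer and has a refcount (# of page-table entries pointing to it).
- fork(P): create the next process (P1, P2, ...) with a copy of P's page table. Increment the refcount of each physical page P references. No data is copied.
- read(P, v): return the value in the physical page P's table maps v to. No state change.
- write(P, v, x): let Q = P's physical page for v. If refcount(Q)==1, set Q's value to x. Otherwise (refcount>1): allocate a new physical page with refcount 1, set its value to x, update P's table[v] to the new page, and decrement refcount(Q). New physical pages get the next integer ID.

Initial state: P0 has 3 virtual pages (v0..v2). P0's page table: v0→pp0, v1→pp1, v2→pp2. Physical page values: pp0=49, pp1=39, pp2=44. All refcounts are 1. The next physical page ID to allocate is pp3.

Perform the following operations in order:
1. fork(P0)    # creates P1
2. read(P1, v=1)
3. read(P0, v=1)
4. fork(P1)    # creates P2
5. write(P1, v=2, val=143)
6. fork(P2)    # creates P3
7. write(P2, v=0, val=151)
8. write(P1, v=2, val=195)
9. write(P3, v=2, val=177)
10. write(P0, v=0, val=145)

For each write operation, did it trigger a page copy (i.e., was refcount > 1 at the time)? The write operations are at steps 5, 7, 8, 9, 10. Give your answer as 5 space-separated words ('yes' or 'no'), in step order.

Op 1: fork(P0) -> P1. 3 ppages; refcounts: pp0:2 pp1:2 pp2:2
Op 2: read(P1, v1) -> 39. No state change.
Op 3: read(P0, v1) -> 39. No state change.
Op 4: fork(P1) -> P2. 3 ppages; refcounts: pp0:3 pp1:3 pp2:3
Op 5: write(P1, v2, 143). refcount(pp2)=3>1 -> COPY to pp3. 4 ppages; refcounts: pp0:3 pp1:3 pp2:2 pp3:1
Op 6: fork(P2) -> P3. 4 ppages; refcounts: pp0:4 pp1:4 pp2:3 pp3:1
Op 7: write(P2, v0, 151). refcount(pp0)=4>1 -> COPY to pp4. 5 ppages; refcounts: pp0:3 pp1:4 pp2:3 pp3:1 pp4:1
Op 8: write(P1, v2, 195). refcount(pp3)=1 -> write in place. 5 ppages; refcounts: pp0:3 pp1:4 pp2:3 pp3:1 pp4:1
Op 9: write(P3, v2, 177). refcount(pp2)=3>1 -> COPY to pp5. 6 ppages; refcounts: pp0:3 pp1:4 pp2:2 pp3:1 pp4:1 pp5:1
Op 10: write(P0, v0, 145). refcount(pp0)=3>1 -> COPY to pp6. 7 ppages; refcounts: pp0:2 pp1:4 pp2:2 pp3:1 pp4:1 pp5:1 pp6:1

yes yes no yes yes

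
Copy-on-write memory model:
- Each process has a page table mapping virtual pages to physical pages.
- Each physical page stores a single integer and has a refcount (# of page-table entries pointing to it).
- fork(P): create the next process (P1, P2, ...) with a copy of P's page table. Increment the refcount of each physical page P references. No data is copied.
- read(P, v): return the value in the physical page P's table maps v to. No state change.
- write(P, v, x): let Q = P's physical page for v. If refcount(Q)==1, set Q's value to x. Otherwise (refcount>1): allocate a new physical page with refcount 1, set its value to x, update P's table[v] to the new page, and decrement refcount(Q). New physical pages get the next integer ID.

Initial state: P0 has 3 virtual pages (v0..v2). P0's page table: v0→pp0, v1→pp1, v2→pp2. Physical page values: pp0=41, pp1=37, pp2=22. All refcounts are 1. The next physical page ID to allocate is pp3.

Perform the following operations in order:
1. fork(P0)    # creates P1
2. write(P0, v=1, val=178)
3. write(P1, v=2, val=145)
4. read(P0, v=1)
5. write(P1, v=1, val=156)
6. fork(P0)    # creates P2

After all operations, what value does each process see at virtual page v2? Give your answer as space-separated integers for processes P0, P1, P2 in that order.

Op 1: fork(P0) -> P1. 3 ppages; refcounts: pp0:2 pp1:2 pp2:2
Op 2: write(P0, v1, 178). refcount(pp1)=2>1 -> COPY to pp3. 4 ppages; refcounts: pp0:2 pp1:1 pp2:2 pp3:1
Op 3: write(P1, v2, 145). refcount(pp2)=2>1 -> COPY to pp4. 5 ppages; refcounts: pp0:2 pp1:1 pp2:1 pp3:1 pp4:1
Op 4: read(P0, v1) -> 178. No state change.
Op 5: write(P1, v1, 156). refcount(pp1)=1 -> write in place. 5 ppages; refcounts: pp0:2 pp1:1 pp2:1 pp3:1 pp4:1
Op 6: fork(P0) -> P2. 5 ppages; refcounts: pp0:3 pp1:1 pp2:2 pp3:2 pp4:1
P0: v2 -> pp2 = 22
P1: v2 -> pp4 = 145
P2: v2 -> pp2 = 22

Answer: 22 145 22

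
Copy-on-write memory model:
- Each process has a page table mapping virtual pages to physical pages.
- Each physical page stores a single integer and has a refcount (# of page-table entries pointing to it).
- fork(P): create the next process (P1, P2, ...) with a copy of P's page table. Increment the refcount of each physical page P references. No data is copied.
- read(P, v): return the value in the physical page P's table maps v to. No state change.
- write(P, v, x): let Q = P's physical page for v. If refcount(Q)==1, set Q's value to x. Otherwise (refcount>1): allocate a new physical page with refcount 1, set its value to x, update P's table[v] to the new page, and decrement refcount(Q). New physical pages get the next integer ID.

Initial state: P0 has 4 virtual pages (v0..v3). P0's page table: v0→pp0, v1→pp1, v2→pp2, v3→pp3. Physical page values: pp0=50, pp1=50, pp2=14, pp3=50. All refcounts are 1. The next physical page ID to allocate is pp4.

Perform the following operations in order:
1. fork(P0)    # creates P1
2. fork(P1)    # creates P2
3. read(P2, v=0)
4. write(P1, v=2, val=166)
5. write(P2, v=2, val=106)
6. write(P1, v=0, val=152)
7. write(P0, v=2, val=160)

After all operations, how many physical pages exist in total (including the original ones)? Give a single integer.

Op 1: fork(P0) -> P1. 4 ppages; refcounts: pp0:2 pp1:2 pp2:2 pp3:2
Op 2: fork(P1) -> P2. 4 ppages; refcounts: pp0:3 pp1:3 pp2:3 pp3:3
Op 3: read(P2, v0) -> 50. No state change.
Op 4: write(P1, v2, 166). refcount(pp2)=3>1 -> COPY to pp4. 5 ppages; refcounts: pp0:3 pp1:3 pp2:2 pp3:3 pp4:1
Op 5: write(P2, v2, 106). refcount(pp2)=2>1 -> COPY to pp5. 6 ppages; refcounts: pp0:3 pp1:3 pp2:1 pp3:3 pp4:1 pp5:1
Op 6: write(P1, v0, 152). refcount(pp0)=3>1 -> COPY to pp6. 7 ppages; refcounts: pp0:2 pp1:3 pp2:1 pp3:3 pp4:1 pp5:1 pp6:1
Op 7: write(P0, v2, 160). refcount(pp2)=1 -> write in place. 7 ppages; refcounts: pp0:2 pp1:3 pp2:1 pp3:3 pp4:1 pp5:1 pp6:1

Answer: 7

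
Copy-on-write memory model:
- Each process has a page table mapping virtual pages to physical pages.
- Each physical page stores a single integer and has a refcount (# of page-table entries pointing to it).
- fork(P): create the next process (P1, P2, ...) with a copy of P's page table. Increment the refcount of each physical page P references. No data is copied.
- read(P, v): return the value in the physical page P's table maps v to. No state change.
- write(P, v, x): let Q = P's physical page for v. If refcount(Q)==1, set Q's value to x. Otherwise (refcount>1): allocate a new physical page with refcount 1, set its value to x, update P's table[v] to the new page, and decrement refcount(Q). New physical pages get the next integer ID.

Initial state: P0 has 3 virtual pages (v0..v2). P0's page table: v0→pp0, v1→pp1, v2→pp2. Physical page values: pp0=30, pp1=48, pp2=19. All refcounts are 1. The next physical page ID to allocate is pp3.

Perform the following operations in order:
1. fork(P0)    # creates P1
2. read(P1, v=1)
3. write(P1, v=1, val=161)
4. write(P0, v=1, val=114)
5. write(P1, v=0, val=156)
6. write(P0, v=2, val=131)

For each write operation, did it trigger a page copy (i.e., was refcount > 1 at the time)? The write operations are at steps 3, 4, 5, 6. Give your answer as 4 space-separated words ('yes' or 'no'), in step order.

Op 1: fork(P0) -> P1. 3 ppages; refcounts: pp0:2 pp1:2 pp2:2
Op 2: read(P1, v1) -> 48. No state change.
Op 3: write(P1, v1, 161). refcount(pp1)=2>1 -> COPY to pp3. 4 ppages; refcounts: pp0:2 pp1:1 pp2:2 pp3:1
Op 4: write(P0, v1, 114). refcount(pp1)=1 -> write in place. 4 ppages; refcounts: pp0:2 pp1:1 pp2:2 pp3:1
Op 5: write(P1, v0, 156). refcount(pp0)=2>1 -> COPY to pp4. 5 ppages; refcounts: pp0:1 pp1:1 pp2:2 pp3:1 pp4:1
Op 6: write(P0, v2, 131). refcount(pp2)=2>1 -> COPY to pp5. 6 ppages; refcounts: pp0:1 pp1:1 pp2:1 pp3:1 pp4:1 pp5:1

yes no yes yes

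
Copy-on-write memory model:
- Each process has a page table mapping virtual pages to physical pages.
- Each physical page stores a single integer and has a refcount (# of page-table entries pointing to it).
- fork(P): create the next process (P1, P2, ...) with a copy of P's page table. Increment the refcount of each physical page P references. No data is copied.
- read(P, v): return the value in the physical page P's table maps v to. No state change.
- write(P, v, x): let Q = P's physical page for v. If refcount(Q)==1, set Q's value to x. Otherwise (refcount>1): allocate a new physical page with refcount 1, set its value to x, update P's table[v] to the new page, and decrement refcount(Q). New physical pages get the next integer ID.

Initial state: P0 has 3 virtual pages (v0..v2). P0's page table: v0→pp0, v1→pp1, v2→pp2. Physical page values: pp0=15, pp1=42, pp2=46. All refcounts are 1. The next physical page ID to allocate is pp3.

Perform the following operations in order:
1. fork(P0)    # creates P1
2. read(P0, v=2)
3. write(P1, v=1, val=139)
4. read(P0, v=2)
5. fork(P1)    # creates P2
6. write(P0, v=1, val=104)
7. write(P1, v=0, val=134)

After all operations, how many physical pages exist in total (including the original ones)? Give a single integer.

Op 1: fork(P0) -> P1. 3 ppages; refcounts: pp0:2 pp1:2 pp2:2
Op 2: read(P0, v2) -> 46. No state change.
Op 3: write(P1, v1, 139). refcount(pp1)=2>1 -> COPY to pp3. 4 ppages; refcounts: pp0:2 pp1:1 pp2:2 pp3:1
Op 4: read(P0, v2) -> 46. No state change.
Op 5: fork(P1) -> P2. 4 ppages; refcounts: pp0:3 pp1:1 pp2:3 pp3:2
Op 6: write(P0, v1, 104). refcount(pp1)=1 -> write in place. 4 ppages; refcounts: pp0:3 pp1:1 pp2:3 pp3:2
Op 7: write(P1, v0, 134). refcount(pp0)=3>1 -> COPY to pp4. 5 ppages; refcounts: pp0:2 pp1:1 pp2:3 pp3:2 pp4:1

Answer: 5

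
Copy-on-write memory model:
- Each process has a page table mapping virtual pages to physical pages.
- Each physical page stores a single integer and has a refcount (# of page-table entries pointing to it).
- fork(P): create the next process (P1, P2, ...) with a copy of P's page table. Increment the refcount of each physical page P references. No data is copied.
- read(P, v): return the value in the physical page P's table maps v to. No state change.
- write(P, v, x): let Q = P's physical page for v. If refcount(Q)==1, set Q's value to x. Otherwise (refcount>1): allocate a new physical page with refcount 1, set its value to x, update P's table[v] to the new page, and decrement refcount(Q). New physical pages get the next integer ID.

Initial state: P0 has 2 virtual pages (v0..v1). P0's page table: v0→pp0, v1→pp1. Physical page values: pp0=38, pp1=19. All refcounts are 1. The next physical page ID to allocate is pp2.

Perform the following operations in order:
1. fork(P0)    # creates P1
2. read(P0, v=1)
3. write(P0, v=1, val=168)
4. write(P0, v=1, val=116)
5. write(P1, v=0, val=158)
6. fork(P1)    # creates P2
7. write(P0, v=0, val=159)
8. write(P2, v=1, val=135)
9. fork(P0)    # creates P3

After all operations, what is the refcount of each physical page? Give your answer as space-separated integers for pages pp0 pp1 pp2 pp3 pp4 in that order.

Op 1: fork(P0) -> P1. 2 ppages; refcounts: pp0:2 pp1:2
Op 2: read(P0, v1) -> 19. No state change.
Op 3: write(P0, v1, 168). refcount(pp1)=2>1 -> COPY to pp2. 3 ppages; refcounts: pp0:2 pp1:1 pp2:1
Op 4: write(P0, v1, 116). refcount(pp2)=1 -> write in place. 3 ppages; refcounts: pp0:2 pp1:1 pp2:1
Op 5: write(P1, v0, 158). refcount(pp0)=2>1 -> COPY to pp3. 4 ppages; refcounts: pp0:1 pp1:1 pp2:1 pp3:1
Op 6: fork(P1) -> P2. 4 ppages; refcounts: pp0:1 pp1:2 pp2:1 pp3:2
Op 7: write(P0, v0, 159). refcount(pp0)=1 -> write in place. 4 ppages; refcounts: pp0:1 pp1:2 pp2:1 pp3:2
Op 8: write(P2, v1, 135). refcount(pp1)=2>1 -> COPY to pp4. 5 ppages; refcounts: pp0:1 pp1:1 pp2:1 pp3:2 pp4:1
Op 9: fork(P0) -> P3. 5 ppages; refcounts: pp0:2 pp1:1 pp2:2 pp3:2 pp4:1

Answer: 2 1 2 2 1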